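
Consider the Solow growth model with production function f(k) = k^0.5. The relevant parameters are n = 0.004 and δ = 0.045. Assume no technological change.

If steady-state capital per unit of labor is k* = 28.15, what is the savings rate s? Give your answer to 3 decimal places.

In steady state, investment equals break-even investment: s·k^α = (n + δ)·k.
So s / (n + δ) = (k*)^(1−α) = 28.15^0.5 = 5.3057.
Therefore s = 5.3057 × (n + δ) = 5.3057 × 0.049 = 0.2600.

s ≈ 0.260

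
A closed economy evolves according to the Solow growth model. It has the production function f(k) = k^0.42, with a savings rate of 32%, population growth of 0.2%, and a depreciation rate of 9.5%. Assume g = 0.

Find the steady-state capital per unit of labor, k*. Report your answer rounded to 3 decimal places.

Steady state requires s·f(k) = (n + δ)·k, i.e. s·k^α = (n + δ)·k.
Rearranging, k^(1−α) = s / (n + δ).
k^0.58 = 0.32 / (0.002 + 0.095) = 0.32 / 0.097 = 3.2990
k* = 3.2990^(1/0.58) ≈ 7.8300

k* = 7.830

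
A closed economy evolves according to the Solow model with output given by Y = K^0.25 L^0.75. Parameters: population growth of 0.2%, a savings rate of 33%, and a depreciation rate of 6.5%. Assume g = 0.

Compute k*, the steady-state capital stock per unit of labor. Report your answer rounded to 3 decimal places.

Steady state requires s·f(k) = (n + δ)·k, i.e. s·k^α = (n + δ)·k.
Dividing both sides by k: k^(1−α) = s / (n + δ).
k^0.75 = 0.33 / (0.002 + 0.065) = 0.33 / 0.067 = 4.9254
k* = 4.9254^(1/0.75) ≈ 8.3802

k* = 8.380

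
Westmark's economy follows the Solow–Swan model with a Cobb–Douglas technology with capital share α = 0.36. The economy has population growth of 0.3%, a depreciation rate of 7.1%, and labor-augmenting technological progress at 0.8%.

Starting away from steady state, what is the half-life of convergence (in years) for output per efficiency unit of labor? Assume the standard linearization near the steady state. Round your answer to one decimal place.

Near the steady state the convergence rate is λ = (1 − α)(n + g + δ).
λ = (1 − 0.36) × 0.082 = 0.64 × 0.082 = 0.05248
Half-life = ln 2 / λ = 0.6931 / 0.05248 ≈ 13.21 years

about 13.2 years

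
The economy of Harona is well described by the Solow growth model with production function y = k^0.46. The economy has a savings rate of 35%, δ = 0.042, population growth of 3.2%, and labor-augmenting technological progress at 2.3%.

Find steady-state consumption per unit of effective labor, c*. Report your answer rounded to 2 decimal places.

Steady state requires s·f(k) = (n + g + δ)·k, i.e. s·k^α = (n + g + δ)·k.
Dividing both sides by k: k^(1−α) = s / (n + g + δ).
k^0.54 = 0.35 / (0.032 + 0.023 + 0.042) = 0.35 / 0.097 = 3.6082
k* = 3.6082^(1/0.54) ≈ 10.7651
y* = (k*)^α = 10.7651^0.46 ≈ 2.9835
c* = (1 − s)·y* = (1 − 0.35) × 2.9835 ≈ 1.9393

c* ≈ 1.94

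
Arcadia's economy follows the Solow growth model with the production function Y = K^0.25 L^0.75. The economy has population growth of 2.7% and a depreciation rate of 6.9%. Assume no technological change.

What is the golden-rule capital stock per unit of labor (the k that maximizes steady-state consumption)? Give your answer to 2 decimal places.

The golden rule sets f'(k) = n + δ, i.e. α·k^(α−1) = n + δ.
So k^(1−α) = α / (n + δ) = 0.25 / 0.096 = 2.6042.
k_gold = 2.6042^(1/0.75) ≈ 3.5829

k_gold ≈ 3.58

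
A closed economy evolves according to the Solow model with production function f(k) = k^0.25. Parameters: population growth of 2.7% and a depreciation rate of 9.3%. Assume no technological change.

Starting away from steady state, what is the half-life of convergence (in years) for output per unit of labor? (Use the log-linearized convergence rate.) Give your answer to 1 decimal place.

Near the steady state the convergence rate is λ = (1 − α)(n + δ).
λ = (1 − 0.25) × 0.120 = 0.75 × 0.120 = 0.0900
Half-life = ln 2 / λ = 0.6931 / 0.0900 ≈ 7.70 years

half-life ≈ 7.7 years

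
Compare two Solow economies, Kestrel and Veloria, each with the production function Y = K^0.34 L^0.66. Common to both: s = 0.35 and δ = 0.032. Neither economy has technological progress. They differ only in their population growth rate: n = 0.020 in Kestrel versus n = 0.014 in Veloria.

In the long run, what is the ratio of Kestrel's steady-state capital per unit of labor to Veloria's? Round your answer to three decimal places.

ratio ≈ 0.830

Steady-state k* = [s/(n + δ)]^(1/(1−α)), so the ratio is [ (s_K/(n + δ)_K) / (s_V/(n + δ)_V) ]^1.5152.
s_K/(n + δ)_K = 0.35/0.052 = 6.7308; s_V/(n + δ)_V = 0.35/0.046 = 7.6087.
Ratio = (6.7308/7.6087)^1.5152 = 0.8846^1.5152 ≈ 0.8304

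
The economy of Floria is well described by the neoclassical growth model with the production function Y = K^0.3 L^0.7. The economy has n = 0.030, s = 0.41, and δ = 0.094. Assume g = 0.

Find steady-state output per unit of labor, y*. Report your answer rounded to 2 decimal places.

In steady state, investment equals break-even investment: s·k^α = (n + δ)·k.
Dividing both sides by k: k^(1−α) = s / (n + δ).
k^0.7 = 0.41 / (0.030 + 0.094) = 0.41 / 0.124 = 3.3065
k* = 3.3065^(1/0.7) ≈ 5.5202
y* = (k*)^α = 5.5202^0.3 ≈ 1.6695

y* ≈ 1.67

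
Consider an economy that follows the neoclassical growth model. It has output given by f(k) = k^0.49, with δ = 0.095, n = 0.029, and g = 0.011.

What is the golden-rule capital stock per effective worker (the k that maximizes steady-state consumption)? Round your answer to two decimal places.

The golden rule sets f'(k) = n + g + δ, i.e. α·k^(α−1) = n + g + δ.
So k^(1−α) = α / (n + g + δ) = 0.49 / 0.135 = 3.6296.
k_gold = 3.6296^(1/0.51) ≈ 12.5246

k_gold ≈ 12.52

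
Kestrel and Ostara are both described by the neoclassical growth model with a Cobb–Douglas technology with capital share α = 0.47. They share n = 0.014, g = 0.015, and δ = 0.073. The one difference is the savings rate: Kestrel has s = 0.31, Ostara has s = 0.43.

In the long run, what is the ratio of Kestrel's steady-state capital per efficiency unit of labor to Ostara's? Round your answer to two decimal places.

k*_K / k*_O ≈ 0.54

Steady-state k* = [s/(n + g + δ)]^(1/(1−α)), so the ratio is [ (s_K/(n + g + δ)_K) / (s_O/(n + g + δ)_O) ]^1.8868.
s_K/(n + g + δ)_K = 0.31/0.102 = 3.0392; s_O/(n + g + δ)_O = 0.43/0.102 = 4.2157.
Ratio = (3.0392/4.2157)^1.8868 = 0.7209^1.8868 ≈ 0.5393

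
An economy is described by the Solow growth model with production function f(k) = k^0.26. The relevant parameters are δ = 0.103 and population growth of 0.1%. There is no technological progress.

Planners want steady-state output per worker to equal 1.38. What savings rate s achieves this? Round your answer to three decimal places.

s ≈ 0.260

In steady state, investment equals break-even investment: s·k^α = (n + δ)·k.
Since y* = [s/(n + δ)]^(α/(1−α)), we have s/(n + δ) = (y*)^((1−α)/α) = 1.38^2.8462 = 2.5011.
Therefore s = 2.5011 × (n + δ) = 2.5011 × 0.104 = 0.2601.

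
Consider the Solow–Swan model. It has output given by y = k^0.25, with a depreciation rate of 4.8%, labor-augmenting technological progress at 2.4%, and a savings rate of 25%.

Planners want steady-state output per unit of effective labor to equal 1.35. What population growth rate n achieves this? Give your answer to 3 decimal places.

n ≈ 0.030

In steady state, investment equals break-even investment: s·k^α = (n + g + δ)·k.
Since y* = [s/(n + g + δ)]^(α/(1−α)), we have s/(n + g + δ) = (y*)^((1−α)/α) = 1.35^3 = 2.4604.
Therefore n + g + δ = s / 2.4604 = 0.25 / 2.4604 = 0.1016, so n = 0.1016 − 0.072 = 0.0296.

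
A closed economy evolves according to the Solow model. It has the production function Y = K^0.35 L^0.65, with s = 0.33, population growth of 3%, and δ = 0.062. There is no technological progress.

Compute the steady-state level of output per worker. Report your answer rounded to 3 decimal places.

y* = 1.989

In steady state, investment equals break-even investment: s·k^α = (n + δ)·k.
Dividing both sides by k: k^(1−α) = s / (n + δ).
k^0.65 = 0.33 / (0.030 + 0.062) = 0.33 / 0.092 = 3.5870
k* = 3.5870^(1/0.65) ≈ 7.1356
y* = (k*)^α = 7.1356^0.35 ≈ 1.9893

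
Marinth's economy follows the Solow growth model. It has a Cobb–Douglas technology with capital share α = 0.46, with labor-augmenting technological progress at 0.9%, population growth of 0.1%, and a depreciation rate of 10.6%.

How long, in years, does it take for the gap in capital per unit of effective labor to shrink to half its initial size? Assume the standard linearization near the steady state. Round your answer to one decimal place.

Near the steady state the convergence rate is λ = (1 − α)(n + g + δ).
λ = (1 − 0.46) × 0.116 = 0.54 × 0.116 = 0.06264
Half-life = ln 2 / λ = 0.6931 / 0.06264 ≈ 11.06 years

about 11.1 years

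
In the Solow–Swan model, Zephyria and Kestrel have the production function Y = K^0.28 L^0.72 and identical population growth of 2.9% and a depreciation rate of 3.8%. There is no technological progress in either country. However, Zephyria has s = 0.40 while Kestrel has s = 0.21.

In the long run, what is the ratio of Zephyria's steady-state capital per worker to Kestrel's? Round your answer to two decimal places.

ratio ≈ 2.45

Steady-state k* = [s/(n + δ)]^(1/(1−α)), so the ratio is [ (s_Z/(n + δ)_Z) / (s_K/(n + δ)_K) ]^1.3889.
s_Z/(n + δ)_Z = 0.40/0.067 = 5.9701; s_K/(n + δ)_K = 0.21/0.067 = 3.1343.
Ratio = (5.9701/3.1343)^1.3889 = 1.9048^1.3889 ≈ 2.4473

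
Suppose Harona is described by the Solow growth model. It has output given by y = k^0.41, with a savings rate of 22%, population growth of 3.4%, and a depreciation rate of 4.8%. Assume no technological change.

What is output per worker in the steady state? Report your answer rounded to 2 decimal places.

In steady state, investment equals break-even investment: s·k^α = (n + δ)·k.
Rearranging, k^(1−α) = s / (n + δ).
k^0.59 = 0.22 / (0.034 + 0.048) = 0.22 / 0.082 = 2.6829
k* = 2.6829^(1/0.59) ≈ 5.3266
y* = (k*)^α = 5.3266^0.41 ≈ 1.9854

y* = 1.99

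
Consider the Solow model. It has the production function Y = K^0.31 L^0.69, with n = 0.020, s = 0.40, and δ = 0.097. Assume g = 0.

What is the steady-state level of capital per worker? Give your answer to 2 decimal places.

k* = 5.94

Steady state requires s·f(k) = (n + δ)·k, i.e. s·k^α = (n + δ)·k.
Rearranging, k^(1−α) = s / (n + δ).
k^0.69 = 0.40 / (0.020 + 0.097) = 0.40 / 0.117 = 3.4188
k* = 3.4188^(1/0.69) ≈ 5.9392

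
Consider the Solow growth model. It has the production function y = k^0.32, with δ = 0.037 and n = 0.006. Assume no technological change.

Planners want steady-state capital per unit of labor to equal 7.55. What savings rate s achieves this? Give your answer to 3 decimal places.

In steady state, investment equals break-even investment: s·k^α = (n + δ)·k.
So s / (n + δ) = (k*)^(1−α) = 7.55^0.68 = 3.9537.
Therefore s = 3.9537 × (n + δ) = 3.9537 × 0.043 = 0.1700.

s ≈ 0.170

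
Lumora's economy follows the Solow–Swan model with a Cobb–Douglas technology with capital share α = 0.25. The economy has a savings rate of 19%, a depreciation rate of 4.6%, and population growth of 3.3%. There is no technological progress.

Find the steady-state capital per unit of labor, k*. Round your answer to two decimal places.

k* ≈ 3.22

Steady state requires s·f(k) = (n + δ)·k, i.e. s·k^α = (n + δ)·k.
Rearranging, k^(1−α) = s / (n + δ).
k^0.75 = 0.19 / (0.033 + 0.046) = 0.19 / 0.079 = 2.4051
k* = 2.4051^(1/0.75) ≈ 3.2224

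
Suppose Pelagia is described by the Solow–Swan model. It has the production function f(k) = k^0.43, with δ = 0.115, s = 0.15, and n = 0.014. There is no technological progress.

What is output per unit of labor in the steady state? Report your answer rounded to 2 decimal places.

y* = 1.12

At the steady state, Δk = 0, so s·k^α = (n + δ)·k.
Dividing both sides by k: k^(1−α) = s / (n + δ).
k^0.57 = 0.15 / (0.014 + 0.115) = 0.15 / 0.129 = 1.1628
k* = 1.1628^(1/0.57) ≈ 1.3029
y* = (k*)^α = 1.3029^0.43 ≈ 1.1205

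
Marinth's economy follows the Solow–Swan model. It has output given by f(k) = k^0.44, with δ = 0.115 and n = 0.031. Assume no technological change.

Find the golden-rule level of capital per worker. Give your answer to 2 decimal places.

k_gold ≈ 7.17

The golden rule sets f'(k) = n + δ, i.e. α·k^(α−1) = n + δ.
So k^(1−α) = α / (n + δ) = 0.44 / 0.146 = 3.0137.
k_gold = 3.0137^(1/0.56) ≈ 7.1703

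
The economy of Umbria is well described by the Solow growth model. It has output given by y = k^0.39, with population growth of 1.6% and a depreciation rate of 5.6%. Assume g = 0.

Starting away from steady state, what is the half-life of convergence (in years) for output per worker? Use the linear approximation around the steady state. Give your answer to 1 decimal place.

t_½ ≈ 15.8 years

Near the steady state the convergence rate is λ = (1 − α)(n + δ).
λ = (1 − 0.39) × 0.072 = 0.61 × 0.072 = 0.04392
Half-life = ln 2 / λ = 0.6931 / 0.04392 ≈ 15.78 years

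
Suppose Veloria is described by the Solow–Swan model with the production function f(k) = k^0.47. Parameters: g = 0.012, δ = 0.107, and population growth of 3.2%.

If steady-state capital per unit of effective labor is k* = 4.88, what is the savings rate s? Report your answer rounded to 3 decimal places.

In steady state, investment equals break-even investment: s·k^α = (n + g + δ)·k.
So s / (n + g + δ) = (k*)^(1−α) = 4.88^0.53 = 2.3167.
Therefore s = 2.3167 × (n + g + δ) = 2.3167 × 0.151 = 0.3498.

s ≈ 0.350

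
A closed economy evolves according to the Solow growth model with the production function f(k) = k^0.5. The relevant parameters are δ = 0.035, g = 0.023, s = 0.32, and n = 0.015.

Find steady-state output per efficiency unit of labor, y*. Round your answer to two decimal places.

y* ≈ 4.38

In steady state, investment equals break-even investment: s·k^α = (n + g + δ)·k.
Rearranging, k^(1−α) = s / (n + g + δ).
k^0.5 = 0.32 / (0.015 + 0.023 + 0.035) = 0.32 / 0.073 = 4.3836
k* = 4.3836^(1/0.5) ≈ 19.2159
y* = (k*)^α = 19.2159^0.5 ≈ 4.3836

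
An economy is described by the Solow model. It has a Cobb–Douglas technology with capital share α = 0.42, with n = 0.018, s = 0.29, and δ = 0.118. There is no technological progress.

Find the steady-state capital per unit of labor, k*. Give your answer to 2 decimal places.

k* = 3.69

In steady state, investment equals break-even investment: s·k^α = (n + δ)·k.
Dividing both sides by k: k^(1−α) = s / (n + δ).
k^0.58 = 0.29 / (0.018 + 0.118) = 0.29 / 0.136 = 2.1324
k* = 2.1324^(1/0.58) ≈ 3.6899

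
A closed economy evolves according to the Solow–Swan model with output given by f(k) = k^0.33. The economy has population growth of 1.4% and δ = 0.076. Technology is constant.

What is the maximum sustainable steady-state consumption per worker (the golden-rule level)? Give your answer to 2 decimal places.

c_gold ≈ 1.27

At the golden rule, f'(k) = n + δ, so α·k^(α−1) = n + δ and k_gold = (α/(n + δ))^(1/(1−α)).
k_gold = (0.33/0.090)^(1/0.67) = 3.6667^1.4925 ≈ 6.9531
c_gold = f(k_gold) − (n + δ)·k_gold = 1.8964 − 0.090×6.9531 ≈ 1.2706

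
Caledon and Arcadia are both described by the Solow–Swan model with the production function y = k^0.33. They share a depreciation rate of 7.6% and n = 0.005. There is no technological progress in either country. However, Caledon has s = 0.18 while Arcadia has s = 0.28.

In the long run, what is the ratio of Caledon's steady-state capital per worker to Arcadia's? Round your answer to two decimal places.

k*_C / k*_A ≈ 0.52

Steady-state k* = [s/(n + δ)]^(1/(1−α)), so the ratio is [ (s_C/(n + δ)_C) / (s_A/(n + δ)_A) ]^1.4925.
s_C/(n + δ)_C = 0.18/0.081 = 2.2222; s_A/(n + δ)_A = 0.28/0.081 = 3.4568.
Ratio = (2.2222/3.4568)^1.4925 = 0.6428^1.4925 ≈ 0.5171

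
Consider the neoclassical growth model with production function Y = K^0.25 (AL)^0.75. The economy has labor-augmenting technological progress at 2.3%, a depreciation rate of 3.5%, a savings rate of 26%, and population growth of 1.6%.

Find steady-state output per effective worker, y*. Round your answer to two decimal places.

y* = 1.52

At the steady state, Δk = 0, so s·k^α = (n + g + δ)·k.
Dividing both sides by k: k^(1−α) = s / (n + g + δ).
k^0.75 = 0.26 / (0.016 + 0.023 + 0.035) = 0.26 / 0.074 = 3.5135
k* = 3.5135^(1/0.75) ≈ 5.3414
y* = (k*)^α = 5.3414^0.25 ≈ 1.5202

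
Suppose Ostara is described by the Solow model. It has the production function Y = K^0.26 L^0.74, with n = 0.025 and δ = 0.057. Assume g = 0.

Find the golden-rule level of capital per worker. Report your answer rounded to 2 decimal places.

k_gold ≈ 4.76

The golden rule sets f'(k) = n + δ, i.e. α·k^(α−1) = n + δ.
So k^(1−α) = α / (n + δ) = 0.26 / 0.082 = 3.1707.
k_gold = 3.1707^(1/0.74) ≈ 4.7559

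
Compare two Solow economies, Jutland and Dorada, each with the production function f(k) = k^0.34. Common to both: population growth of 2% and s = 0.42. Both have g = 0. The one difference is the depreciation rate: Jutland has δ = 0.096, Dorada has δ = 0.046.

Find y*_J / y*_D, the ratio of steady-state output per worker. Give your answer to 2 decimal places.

y*_J / y*_D ≈ 0.75

Steady-state y* = [s/(n + δ)]^(α/(1−α)), so the ratio is [ (s_J/(n + δ)_J) / (s_D/(n + δ)_D) ]^0.5152.
s_J/(n + δ)_J = 0.42/0.116 = 3.6207; s_D/(n + δ)_D = 0.42/0.066 = 6.3636.
Ratio = (3.6207/6.3636)^0.5152 = 0.5690^0.5152 ≈ 0.7479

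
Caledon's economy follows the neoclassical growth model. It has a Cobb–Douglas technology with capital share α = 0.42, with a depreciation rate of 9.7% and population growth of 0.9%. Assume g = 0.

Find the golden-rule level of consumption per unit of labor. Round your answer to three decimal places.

c_gold ≈ 1.572

At the golden rule, f'(k) = n + δ, so α·k^(α−1) = n + δ and k_gold = (α/(n + δ))^(1/(1−α)).
k_gold = (0.42/0.106)^(1/0.58) = 3.9623^1.7241 ≈ 10.7379
c_gold = f(k_gold) − (n + δ)·k_gold = 2.7101 − 0.106×10.7379 ≈ 1.5719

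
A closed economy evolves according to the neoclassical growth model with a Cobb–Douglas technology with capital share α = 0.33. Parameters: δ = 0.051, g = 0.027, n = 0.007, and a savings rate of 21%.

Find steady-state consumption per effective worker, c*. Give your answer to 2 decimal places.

At the steady state, Δk = 0, so s·k^α = (n + g + δ)·k.
Dividing both sides by k: k^(1−α) = s / (n + g + δ).
k^0.67 = 0.21 / (0.007 + 0.027 + 0.051) = 0.21 / 0.085 = 2.4706
k* = 2.4706^(1/0.67) ≈ 3.8572
y* = (k*)^α = 3.8572^0.33 ≈ 1.5612
c* = (1 − s)·y* = (1 − 0.21) × 1.5612 ≈ 1.2333

c* = 1.23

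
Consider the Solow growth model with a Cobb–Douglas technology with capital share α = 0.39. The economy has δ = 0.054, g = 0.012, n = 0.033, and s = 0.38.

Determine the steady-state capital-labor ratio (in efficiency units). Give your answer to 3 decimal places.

In steady state, investment equals break-even investment: s·k^α = (n + g + δ)·k.
Rearranging, k^(1−α) = s / (n + g + δ).
k^0.61 = 0.38 / (0.033 + 0.012 + 0.054) = 0.38 / 0.099 = 3.8384
k* = 3.8384^(1/0.61) ≈ 9.0703

k* = 9.070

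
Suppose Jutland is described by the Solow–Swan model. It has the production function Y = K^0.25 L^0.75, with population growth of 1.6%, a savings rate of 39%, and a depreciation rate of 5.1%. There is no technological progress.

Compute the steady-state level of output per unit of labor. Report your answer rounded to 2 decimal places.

Steady state requires s·f(k) = (n + δ)·k, i.e. s·k^α = (n + δ)·k.
Dividing both sides by k: k^(1−α) = s / (n + δ).
k^0.75 = 0.39 / (0.016 + 0.051) = 0.39 / 0.067 = 5.8209
k* = 5.8209^(1/0.75) ≈ 10.4710
y* = (k*)^α = 10.4710^0.25 ≈ 1.7989

y* = 1.80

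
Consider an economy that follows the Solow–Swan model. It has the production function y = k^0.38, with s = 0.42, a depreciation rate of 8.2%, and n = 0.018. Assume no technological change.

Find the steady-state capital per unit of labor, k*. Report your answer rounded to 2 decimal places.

k* ≈ 10.12

In steady state, investment equals break-even investment: s·k^α = (n + δ)·k.
Dividing both sides by k: k^(1−α) = s / (n + δ).
k^0.62 = 0.42 / (0.018 + 0.082) = 0.42 / 0.100 = 4.2000
k* = 4.2000^(1/0.62) ≈ 10.1214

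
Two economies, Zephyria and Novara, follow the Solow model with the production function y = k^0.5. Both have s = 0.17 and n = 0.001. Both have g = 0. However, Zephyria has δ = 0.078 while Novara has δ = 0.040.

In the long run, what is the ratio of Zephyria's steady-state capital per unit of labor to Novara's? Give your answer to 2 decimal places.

k*_Z / k*_N ≈ 0.27

Steady-state k* = [s/(n + δ)]^(1/(1−α)), so the ratio is [ (s_Z/(n + δ)_Z) / (s_N/(n + δ)_N) ]^2.
s_Z/(n + δ)_Z = 0.17/0.079 = 2.1519; s_N/(n + δ)_N = 0.17/0.041 = 4.1463.
Ratio = (2.1519/4.1463)^2 = 0.5190^2 ≈ 0.2694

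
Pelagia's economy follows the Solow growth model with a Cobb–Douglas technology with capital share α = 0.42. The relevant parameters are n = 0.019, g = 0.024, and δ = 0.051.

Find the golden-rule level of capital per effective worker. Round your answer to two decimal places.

k_gold ≈ 13.21

The golden rule sets f'(k) = n + g + δ, i.e. α·k^(α−1) = n + g + δ.
So k^(1−α) = α / (n + g + δ) = 0.42 / 0.094 = 4.4681.
k_gold = 4.4681^(1/0.58) ≈ 13.2100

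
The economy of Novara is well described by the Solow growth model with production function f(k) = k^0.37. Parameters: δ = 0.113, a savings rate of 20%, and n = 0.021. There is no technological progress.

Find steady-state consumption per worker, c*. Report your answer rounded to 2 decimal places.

At the steady state, Δk = 0, so s·k^α = (n + δ)·k.
Rearranging, k^(1−α) = s / (n + δ).
k^0.63 = 0.20 / (0.021 + 0.113) = 0.20 / 0.134 = 1.4925
k* = 1.4925^(1/0.63) ≈ 1.8882
y* = (k*)^α = 1.8882^0.37 ≈ 1.2651
c* = (1 − s)·y* = (1 − 0.20) × 1.2651 ≈ 1.0121

c* ≈ 1.01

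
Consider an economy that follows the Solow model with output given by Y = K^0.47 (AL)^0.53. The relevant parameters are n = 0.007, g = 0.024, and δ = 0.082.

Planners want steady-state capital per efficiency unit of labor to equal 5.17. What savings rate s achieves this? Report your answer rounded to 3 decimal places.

Steady state requires s·f(k) = (n + g + δ)·k, i.e. s·k^α = (n + g + δ)·k.
So s / (n + g + δ) = (k*)^(1−α) = 5.17^0.53 = 2.3886.
Therefore s = 2.3886 × (n + g + δ) = 2.3886 × 0.113 = 0.2699.

s ≈ 0.270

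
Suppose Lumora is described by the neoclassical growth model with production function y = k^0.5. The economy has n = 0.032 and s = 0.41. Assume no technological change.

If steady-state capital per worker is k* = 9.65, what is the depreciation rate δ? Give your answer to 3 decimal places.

δ ≈ 0.100

At the steady state, Δk = 0, so s·k^α = (n + δ)·k.
So s / (n + δ) = (k*)^(1−α) = 9.65^0.5 = 3.1064.
Therefore n + δ = s / 3.1064 = 0.41 / 3.1064 = 0.1320, so δ = 0.1320 − 0.032 = 0.1000.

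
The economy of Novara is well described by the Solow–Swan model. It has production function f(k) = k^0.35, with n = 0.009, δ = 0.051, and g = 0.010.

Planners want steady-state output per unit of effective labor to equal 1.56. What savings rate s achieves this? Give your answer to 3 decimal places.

Steady state requires s·f(k) = (n + g + δ)·k, i.e. s·k^α = (n + g + δ)·k.
Since y* = [s/(n + g + δ)]^(α/(1−α)), we have s/(n + g + δ) = (y*)^((1−α)/α) = 1.56^1.8571 = 2.2838.
Therefore s = 2.2838 × (n + g + δ) = 2.2838 × 0.070 = 0.1599.

s ≈ 0.160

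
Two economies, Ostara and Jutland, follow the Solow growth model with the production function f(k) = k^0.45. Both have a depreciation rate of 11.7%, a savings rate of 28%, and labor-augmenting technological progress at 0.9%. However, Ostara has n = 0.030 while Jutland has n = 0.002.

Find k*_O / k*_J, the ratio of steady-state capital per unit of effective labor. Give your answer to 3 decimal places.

k*_O / k*_J ≈ 0.698

Steady-state k* = [s/(n + g + δ)]^(1/(1−α)), so the ratio is [ (s_O/(n + g + δ)_O) / (s_J/(n + g + δ)_J) ]^1.8182.
s_O/(n + g + δ)_O = 0.28/0.156 = 1.7949; s_J/(n + g + δ)_J = 0.28/0.128 = 2.1875.
Ratio = (1.7949/2.1875)^1.8182 = 0.8205^1.8182 ≈ 0.6979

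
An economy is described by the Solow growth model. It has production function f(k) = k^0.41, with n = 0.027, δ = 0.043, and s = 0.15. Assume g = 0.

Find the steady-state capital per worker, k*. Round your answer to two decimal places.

k* ≈ 3.64

In steady state, investment equals break-even investment: s·k^α = (n + δ)·k.
Dividing both sides by k: k^(1−α) = s / (n + δ).
k^0.59 = 0.15 / (0.027 + 0.043) = 0.15 / 0.070 = 2.1429
k* = 2.1429^(1/0.59) ≈ 3.6393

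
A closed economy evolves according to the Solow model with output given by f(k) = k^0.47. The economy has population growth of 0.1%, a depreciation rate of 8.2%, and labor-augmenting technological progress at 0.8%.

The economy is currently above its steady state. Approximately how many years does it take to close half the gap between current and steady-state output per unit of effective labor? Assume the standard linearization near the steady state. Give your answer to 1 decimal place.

Near the steady state the convergence rate is λ = (1 − α)(n + g + δ).
λ = (1 − 0.47) × 0.091 = 0.53 × 0.091 = 0.04823
Half-life = ln 2 / λ = 0.6931 / 0.04823 ≈ 14.37 years

half-life ≈ 14.4 years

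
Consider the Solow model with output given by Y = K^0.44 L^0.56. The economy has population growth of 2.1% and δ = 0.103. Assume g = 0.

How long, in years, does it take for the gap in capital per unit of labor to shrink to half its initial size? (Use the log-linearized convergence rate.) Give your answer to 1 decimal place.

about 10.0 years

Near the steady state the convergence rate is λ = (1 − α)(n + δ).
λ = (1 − 0.44) × 0.124 = 0.56 × 0.124 = 0.06944
Half-life = ln 2 / λ = 0.6931 / 0.06944 ≈ 9.98 years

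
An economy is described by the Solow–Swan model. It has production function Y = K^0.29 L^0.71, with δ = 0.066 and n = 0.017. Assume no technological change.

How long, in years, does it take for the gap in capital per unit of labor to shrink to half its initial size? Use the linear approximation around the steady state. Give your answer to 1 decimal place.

about 11.8 years

Near the steady state the convergence rate is λ = (1 − α)(n + δ).
λ = (1 − 0.29) × 0.083 = 0.71 × 0.083 = 0.05893
Half-life = ln 2 / λ = 0.6931 / 0.05893 ≈ 11.76 years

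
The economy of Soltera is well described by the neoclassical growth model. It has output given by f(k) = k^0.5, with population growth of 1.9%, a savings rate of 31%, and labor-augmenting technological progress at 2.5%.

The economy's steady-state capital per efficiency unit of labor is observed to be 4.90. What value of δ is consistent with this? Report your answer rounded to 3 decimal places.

Steady state requires s·f(k) = (n + g + δ)·k, i.e. s·k^α = (n + g + δ)·k.
So s / (n + g + δ) = (k*)^(1−α) = 4.90^0.5 = 2.2136.
Therefore n + g + δ = s / 2.2136 = 0.31 / 2.2136 = 0.1400, so δ = 0.1400 − 0.044 = 0.0960.

δ ≈ 0.096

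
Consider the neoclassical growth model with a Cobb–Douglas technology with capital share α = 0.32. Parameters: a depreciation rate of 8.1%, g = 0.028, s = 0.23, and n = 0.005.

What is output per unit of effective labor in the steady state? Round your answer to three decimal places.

y* ≈ 1.391

In steady state, investment equals break-even investment: s·k^α = (n + g + δ)·k.
Rearranging, k^(1−α) = s / (n + g + δ).
k^0.68 = 0.23 / (0.005 + 0.028 + 0.081) = 0.23 / 0.114 = 2.0175
k* = 2.0175^(1/0.68) ≈ 2.8071
y* = (k*)^α = 2.8071^0.32 ≈ 1.3914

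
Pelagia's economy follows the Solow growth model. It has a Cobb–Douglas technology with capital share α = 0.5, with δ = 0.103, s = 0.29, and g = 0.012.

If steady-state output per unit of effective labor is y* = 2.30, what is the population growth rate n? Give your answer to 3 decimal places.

In steady state, investment equals break-even investment: s·k^α = (n + g + δ)·k.
Since y* = [s/(n + g + δ)]^(α/(1−α)), we have s/(n + g + δ) = (y*)^((1−α)/α) = 2.30^1 = 2.3000.
Therefore n + g + δ = s / 2.3000 = 0.29 / 2.3000 = 0.1261, so n = 0.1261 − 0.115 = 0.0111.

n ≈ 0.011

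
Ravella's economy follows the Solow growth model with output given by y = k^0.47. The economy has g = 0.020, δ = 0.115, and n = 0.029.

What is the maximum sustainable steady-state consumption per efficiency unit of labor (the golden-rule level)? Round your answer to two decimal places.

c_gold ≈ 1.35

At the golden rule, f'(k) = n + g + δ, so α·k^(α−1) = n + g + δ and k_gold = (α/(n + g + δ))^(1/(1−α)).
k_gold = (0.47/0.164)^(1/0.53) = 2.8659^1.8868 ≈ 7.2905
c_gold = f(k_gold) − (n + g + δ)·k_gold = 2.5439 − 0.164×7.2905 ≈ 1.3483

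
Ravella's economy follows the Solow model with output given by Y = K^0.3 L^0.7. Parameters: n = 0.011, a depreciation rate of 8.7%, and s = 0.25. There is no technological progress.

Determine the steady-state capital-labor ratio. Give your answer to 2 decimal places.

k* ≈ 3.81

Steady state requires s·f(k) = (n + δ)·k, i.e. s·k^α = (n + δ)·k.
Rearranging, k^(1−α) = s / (n + δ).
k^0.7 = 0.25 / (0.011 + 0.087) = 0.25 / 0.098 = 2.5510
k* = 2.5510^(1/0.7) ≈ 3.8108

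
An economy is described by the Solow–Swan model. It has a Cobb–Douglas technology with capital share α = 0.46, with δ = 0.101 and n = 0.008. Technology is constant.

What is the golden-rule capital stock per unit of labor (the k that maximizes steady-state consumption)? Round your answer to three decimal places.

The golden rule sets f'(k) = n + δ, i.e. α·k^(α−1) = n + δ.
So k^(1−α) = α / (n + δ) = 0.46 / 0.109 = 4.2202.
k_gold = 4.2202^(1/0.54) ≈ 14.3888

k_gold ≈ 14.389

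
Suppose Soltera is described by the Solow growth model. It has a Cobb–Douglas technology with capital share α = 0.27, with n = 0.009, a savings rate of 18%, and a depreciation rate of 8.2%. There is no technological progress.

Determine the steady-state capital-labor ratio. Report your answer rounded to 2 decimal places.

k* ≈ 2.55

In steady state, investment equals break-even investment: s·k^α = (n + δ)·k.
Rearranging, k^(1−α) = s / (n + δ).
k^0.73 = 0.18 / (0.009 + 0.082) = 0.18 / 0.091 = 1.9780
k* = 1.9780^(1/0.73) ≈ 2.5456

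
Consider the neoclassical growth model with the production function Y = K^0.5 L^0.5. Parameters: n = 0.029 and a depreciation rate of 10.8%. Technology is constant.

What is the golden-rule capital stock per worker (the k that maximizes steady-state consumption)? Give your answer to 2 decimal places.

k_gold ≈ 13.32

The golden rule sets f'(k) = n + δ, i.e. α·k^(α−1) = n + δ.
So k^(1−α) = α / (n + δ) = 0.5 / 0.137 = 3.6496.
k_gold = 3.6496^(1/0.5) ≈ 13.3196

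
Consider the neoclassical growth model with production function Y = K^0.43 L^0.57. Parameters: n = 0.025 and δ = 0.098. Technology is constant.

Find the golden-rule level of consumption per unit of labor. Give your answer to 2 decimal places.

At the golden rule, f'(k) = n + δ, so α·k^(α−1) = n + δ and k_gold = (α/(n + δ))^(1/(1−α)).
k_gold = (0.43/0.123)^(1/0.57) = 3.4959^1.7544 ≈ 8.9871
c_gold = f(k_gold) − (n + δ)·k_gold = 2.5707 − 0.123×8.9871 ≈ 1.4653

c_gold ≈ 1.47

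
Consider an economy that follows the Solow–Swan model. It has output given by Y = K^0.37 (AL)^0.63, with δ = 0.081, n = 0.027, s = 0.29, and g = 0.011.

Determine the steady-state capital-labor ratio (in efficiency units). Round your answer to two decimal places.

k* = 4.11

Steady state requires s·f(k) = (n + g + δ)·k, i.e. s·k^α = (n + g + δ)·k.
Rearranging, k^(1−α) = s / (n + g + δ).
k^0.63 = 0.29 / (0.027 + 0.011 + 0.081) = 0.29 / 0.119 = 2.4370
k* = 2.4370^(1/0.63) ≈ 4.1120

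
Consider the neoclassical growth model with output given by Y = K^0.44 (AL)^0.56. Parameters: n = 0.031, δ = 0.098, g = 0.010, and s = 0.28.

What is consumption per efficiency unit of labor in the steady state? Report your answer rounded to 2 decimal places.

c* = 1.25

In steady state, investment equals break-even investment: s·k^α = (n + g + δ)·k.
Dividing both sides by k: k^(1−α) = s / (n + g + δ).
k^0.56 = 0.28 / (0.031 + 0.010 + 0.098) = 0.28 / 0.139 = 2.0144
k* = 2.0144^(1/0.56) ≈ 3.4923
y* = (k*)^α = 3.4923^0.44 ≈ 1.7337
c* = (1 − s)·y* = (1 − 0.28) × 1.7337 ≈ 1.2483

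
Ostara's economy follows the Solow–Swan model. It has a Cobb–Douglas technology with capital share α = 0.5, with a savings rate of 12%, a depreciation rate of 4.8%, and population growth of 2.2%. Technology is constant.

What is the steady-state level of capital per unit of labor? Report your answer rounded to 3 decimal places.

Steady state requires s·f(k) = (n + δ)·k, i.e. s·k^α = (n + δ)·k.
Dividing both sides by k: k^(1−α) = s / (n + δ).
k^0.5 = 0.12 / (0.022 + 0.048) = 0.12 / 0.070 = 1.7143
k* = 1.7143^(1/0.5) ≈ 2.9388

k* = 2.939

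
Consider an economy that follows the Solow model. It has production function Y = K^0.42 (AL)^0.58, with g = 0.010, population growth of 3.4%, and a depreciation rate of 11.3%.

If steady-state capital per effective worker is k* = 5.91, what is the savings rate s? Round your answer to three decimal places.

s ≈ 0.440

Steady state requires s·f(k) = (n + g + δ)·k, i.e. s·k^α = (n + g + δ)·k.
So s / (n + g + δ) = (k*)^(1−α) = 5.91^0.58 = 2.8023.
Therefore s = 2.8023 × (n + g + δ) = 2.8023 × 0.157 = 0.4400.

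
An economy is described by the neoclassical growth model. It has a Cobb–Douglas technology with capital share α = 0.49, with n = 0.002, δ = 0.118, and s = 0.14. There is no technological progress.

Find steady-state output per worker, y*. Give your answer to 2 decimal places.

Steady state requires s·f(k) = (n + δ)·k, i.e. s·k^α = (n + δ)·k.
Rearranging, k^(1−α) = s / (n + δ).
k^0.51 = 0.14 / (0.002 + 0.118) = 0.14 / 0.120 = 1.1667
k* = 1.1667^(1/0.51) ≈ 1.3530
y* = (k*)^α = 1.3530^0.49 ≈ 1.1597

y* ≈ 1.16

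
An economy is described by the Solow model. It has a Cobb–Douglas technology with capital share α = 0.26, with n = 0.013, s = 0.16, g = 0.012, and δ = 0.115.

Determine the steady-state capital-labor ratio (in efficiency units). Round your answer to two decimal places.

k* = 1.20

Steady state requires s·f(k) = (n + g + δ)·k, i.e. s·k^α = (n + g + δ)·k.
Rearranging, k^(1−α) = s / (n + g + δ).
k^0.74 = 0.16 / (0.013 + 0.012 + 0.115) = 0.16 / 0.140 = 1.1429
k* = 1.1429^(1/0.74) ≈ 1.1978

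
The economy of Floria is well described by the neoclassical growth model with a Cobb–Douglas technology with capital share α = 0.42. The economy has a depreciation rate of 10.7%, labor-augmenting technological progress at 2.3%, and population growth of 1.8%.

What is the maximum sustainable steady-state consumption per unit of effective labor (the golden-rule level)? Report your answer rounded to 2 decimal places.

At the golden rule, f'(k) = n + g + δ, so α·k^(α−1) = n + g + δ and k_gold = (α/(n + g + δ))^(1/(1−α)).
k_gold = (0.42/0.148)^(1/0.58) = 2.8378^1.7241 ≈ 6.0393
c_gold = f(k_gold) − (n + g + δ)·k_gold = 2.1282 − 0.148×6.0393 ≈ 1.2344

c_gold ≈ 1.23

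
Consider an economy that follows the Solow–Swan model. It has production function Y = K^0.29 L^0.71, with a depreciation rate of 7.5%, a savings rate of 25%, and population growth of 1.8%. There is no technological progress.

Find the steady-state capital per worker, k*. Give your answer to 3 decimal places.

k* = 4.026

At the steady state, Δk = 0, so s·k^α = (n + δ)·k.
Dividing both sides by k: k^(1−α) = s / (n + δ).
k^0.71 = 0.25 / (0.018 + 0.075) = 0.25 / 0.093 = 2.6882
k* = 2.6882^(1/0.71) ≈ 4.0260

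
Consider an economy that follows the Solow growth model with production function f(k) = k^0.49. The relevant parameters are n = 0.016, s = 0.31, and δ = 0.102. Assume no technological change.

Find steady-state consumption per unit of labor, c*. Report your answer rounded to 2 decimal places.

At the steady state, Δk = 0, so s·k^α = (n + δ)·k.
Rearranging, k^(1−α) = s / (n + δ).
k^0.51 = 0.31 / (0.016 + 0.102) = 0.31 / 0.118 = 2.6271
k* = 2.6271^(1/0.51) ≈ 6.6451
y* = (k*)^α = 6.6451^0.49 ≈ 2.5294
c* = (1 − s)·y* = (1 − 0.31) × 2.5294 ≈ 1.7453

c* = 1.75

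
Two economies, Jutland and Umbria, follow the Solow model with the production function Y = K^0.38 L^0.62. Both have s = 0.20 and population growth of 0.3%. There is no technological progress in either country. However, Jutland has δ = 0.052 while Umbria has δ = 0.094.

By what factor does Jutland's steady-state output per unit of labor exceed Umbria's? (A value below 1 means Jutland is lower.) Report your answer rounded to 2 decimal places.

Steady-state y* = [s/(n + δ)]^(α/(1−α)), so the ratio is [ (s_J/(n + δ)_J) / (s_U/(n + δ)_U) ]^0.6129.
s_J/(n + δ)_J = 0.20/0.055 = 3.6364; s_U/(n + δ)_U = 0.20/0.097 = 2.0619.
Ratio = (3.6364/2.0619)^0.6129 = 1.7636^0.6129 ≈ 1.4159

ratio ≈ 1.42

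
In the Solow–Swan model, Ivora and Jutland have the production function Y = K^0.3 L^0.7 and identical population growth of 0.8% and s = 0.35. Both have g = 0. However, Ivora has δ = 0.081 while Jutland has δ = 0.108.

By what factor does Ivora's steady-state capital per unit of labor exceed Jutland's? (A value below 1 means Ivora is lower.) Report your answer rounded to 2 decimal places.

k*_I / k*_J ≈ 1.46

Steady-state k* = [s/(n + δ)]^(1/(1−α)), so the ratio is [ (s_I/(n + δ)_I) / (s_J/(n + δ)_J) ]^1.4286.
s_I/(n + δ)_I = 0.35/0.089 = 3.9326; s_J/(n + δ)_J = 0.35/0.116 = 3.0172.
Ratio = (3.9326/3.0172)^1.4286 = 1.3034^1.4286 ≈ 1.4602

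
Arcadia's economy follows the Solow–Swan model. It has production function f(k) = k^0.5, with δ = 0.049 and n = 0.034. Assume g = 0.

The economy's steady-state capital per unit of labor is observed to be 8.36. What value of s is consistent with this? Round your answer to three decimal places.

Steady state requires s·f(k) = (n + δ)·k, i.e. s·k^α = (n + δ)·k.
So s / (n + δ) = (k*)^(1−α) = 8.36^0.5 = 2.8914.
Therefore s = 2.8914 × (n + δ) = 2.8914 × 0.083 = 0.2400.

s ≈ 0.240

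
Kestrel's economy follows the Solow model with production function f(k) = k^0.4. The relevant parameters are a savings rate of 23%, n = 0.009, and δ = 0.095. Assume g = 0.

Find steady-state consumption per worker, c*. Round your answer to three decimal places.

c* = 1.307

At the steady state, Δk = 0, so s·k^α = (n + δ)·k.
Dividing both sides by k: k^(1−α) = s / (n + δ).
k^0.6 = 0.23 / (0.009 + 0.095) = 0.23 / 0.104 = 2.2115
k* = 2.2115^(1/0.6) ≈ 3.7539
y* = (k*)^α = 3.7539^0.4 ≈ 1.6974
c* = (1 − s)·y* = (1 − 0.23) × 1.6974 ≈ 1.3070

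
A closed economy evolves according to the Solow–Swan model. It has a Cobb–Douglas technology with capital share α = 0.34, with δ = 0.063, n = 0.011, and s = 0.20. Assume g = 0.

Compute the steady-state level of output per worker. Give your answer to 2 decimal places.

In steady state, investment equals break-even investment: s·k^α = (n + δ)·k.
Dividing both sides by k: k^(1−α) = s / (n + δ).
k^0.66 = 0.20 / (0.011 + 0.063) = 0.20 / 0.074 = 2.7027
k* = 2.7027^(1/0.66) ≈ 4.5107
y* = (k*)^α = 4.5107^0.34 ≈ 1.6689

y* = 1.67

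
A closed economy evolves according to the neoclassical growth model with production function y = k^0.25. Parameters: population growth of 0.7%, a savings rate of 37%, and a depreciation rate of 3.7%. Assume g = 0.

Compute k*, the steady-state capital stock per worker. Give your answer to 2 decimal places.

Steady state requires s·f(k) = (n + δ)·k, i.e. s·k^α = (n + δ)·k.
Rearranging, k^(1−α) = s / (n + δ).
k^0.75 = 0.37 / (0.007 + 0.037) = 0.37 / 0.044 = 8.4091
k* = 8.4091^(1/0.75) ≈ 17.1001

k* = 17.10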